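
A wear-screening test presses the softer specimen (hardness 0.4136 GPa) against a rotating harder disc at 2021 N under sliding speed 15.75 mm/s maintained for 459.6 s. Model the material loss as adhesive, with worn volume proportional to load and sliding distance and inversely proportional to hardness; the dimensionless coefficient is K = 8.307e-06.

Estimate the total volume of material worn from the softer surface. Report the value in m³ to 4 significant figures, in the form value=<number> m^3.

Displayed values are rounded — every step holds full float precision — a lone final rounding, at four significant figures.
Sliding speed v = 15.75 mm/s = 0.01575 m/s. Distance covered L = v·t = 0.01575 m/s × 459.6 s = 7.239 m.
Hardness H = 0.4136 GPa = 4.136e+08 Pa.
Restated in SI base units: W = 2021 N, H = 4.136e+08 Pa, K = 8.307e-06.
The Archard volume V = K·W·L/H = 8.307e-06 · 2021 · 7.239 / 4.136e+08 = 2.938e-10 m³.

value=2.938e-10 m^3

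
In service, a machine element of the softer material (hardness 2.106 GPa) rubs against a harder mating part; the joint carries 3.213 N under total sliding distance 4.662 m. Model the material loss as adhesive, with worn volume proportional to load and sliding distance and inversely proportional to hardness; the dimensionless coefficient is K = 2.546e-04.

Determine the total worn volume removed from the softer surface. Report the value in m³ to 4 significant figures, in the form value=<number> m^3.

Intermediate values are printed rounded — all arithmetic runs at full precision — one last rounding, at 4 significant figures.
Convert: Hardness H = 2.106 GPa = 2.106e+09 Pa.
In SI base units: W = 3.213 N, H = 2.106e+09 Pa, K = 2.546e-04.
Apply Archard: V = K·W·L/H = 2.546e-04 · 3.213 · 4.662 / 2.106e+09 = 1.811e-12 m³.

value=1.811e-12 m^3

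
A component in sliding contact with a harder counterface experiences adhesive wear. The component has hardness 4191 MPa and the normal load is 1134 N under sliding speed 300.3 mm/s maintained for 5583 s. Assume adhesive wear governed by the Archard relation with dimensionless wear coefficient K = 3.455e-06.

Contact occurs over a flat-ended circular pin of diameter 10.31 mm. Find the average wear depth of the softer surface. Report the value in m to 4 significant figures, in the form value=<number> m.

Intermediates appear rounded. Each operation maintains full float precision, and rounded just once to four significant digits.
Convert: Sliding speed v = 300.3 mm/s = 0.3003 m/s. Sliding distance L = v·t = 0.3003 m/s × 5583 s = 1677 m.
Convert: Hardness H = 4191 MPa = 4.191e+09 Pa.
Convert: Pin diameter d = 10.31 mm = 0.01031 m. Contact area A = π·d²/4 = π·(0.01031 m)²/4 = 8.348e-05 m².
In SI base units: W = 1134 N, H = 4.191e+09 Pa, K = 3.455e-06.
Apply Archard: V = K·W·L/H = 3.455e-06 · 1134 · 1677 / 4.191e+09 = 1.567e-09 m³.
Mean wear depth h = V/A = 1.567e-09 / 8.348e-05 = 1.877e-05 m.

value=1.877e-05 m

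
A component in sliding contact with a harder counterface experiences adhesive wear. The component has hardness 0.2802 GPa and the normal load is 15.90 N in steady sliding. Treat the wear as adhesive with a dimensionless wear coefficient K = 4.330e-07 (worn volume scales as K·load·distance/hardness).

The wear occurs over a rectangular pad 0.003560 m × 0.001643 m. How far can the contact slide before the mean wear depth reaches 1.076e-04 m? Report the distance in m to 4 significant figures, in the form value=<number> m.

value=2.561e+04 m

All arithmetic runs at full precision; shown intermediates are rounded, and rounded just once, at four significant digits.
Hardness H = 0.2802 GPa = 2.802e+08 Pa.
Contact area A = 0.003560 m × 0.001643 m = 5.849e-06 m².
Expressed in SI base units: W = 15.90 N, H = 2.802e+08 Pa, K = 4.330e-07.
Limit volume V_lim = h_lim·A = 1.076e-04 · 5.849e-06 = 6.294e-10 m³.
Thus life L = V_lim·H/(K·W) = 6.294e-10 · 2.802e+08 / (4.330e-07 · 15.90) = 2.561e+04 m.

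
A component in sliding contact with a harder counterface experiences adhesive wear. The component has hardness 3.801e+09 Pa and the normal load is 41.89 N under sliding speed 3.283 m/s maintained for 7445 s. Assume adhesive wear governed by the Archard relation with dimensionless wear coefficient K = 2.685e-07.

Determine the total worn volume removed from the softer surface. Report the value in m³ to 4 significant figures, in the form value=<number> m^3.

value=7.233e-11 m^3

Intermediate values are shown rounded; each operation carries full precision — one final rounding: 4 significant digits.
Convert: Distance L = v·t = 3.283 m/s × 7445 s = 2.444e+04 m.
SI base units throughout: W = 41.89 N, H = 3.801e+09 Pa, K = 2.685e-07.
By Archard's law, V = K·W·L/H = 2.685e-07 · 41.89 · 2.444e+04 / 3.801e+09 = 7.233e-11 m³.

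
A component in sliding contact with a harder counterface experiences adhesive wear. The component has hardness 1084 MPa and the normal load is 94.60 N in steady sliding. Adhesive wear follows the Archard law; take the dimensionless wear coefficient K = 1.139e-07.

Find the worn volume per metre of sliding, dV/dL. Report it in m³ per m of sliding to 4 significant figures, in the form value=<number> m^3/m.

The intermediates are displayed rounded; the computation runs at exact precision — rounded once at the end to four significant figures.
Convert: Hardness H = 1084 MPa = 1.084e+09 Pa.
In SI base units: W = 94.60 N, H = 1.084e+09 Pa, K = 1.139e-07.
Wear rate dV/dL = K·W/H, so: 1.139e-07 · 94.60 / 1.084e+09 = 9.940e-15 m³/m.

value=9.940e-15 m^3/m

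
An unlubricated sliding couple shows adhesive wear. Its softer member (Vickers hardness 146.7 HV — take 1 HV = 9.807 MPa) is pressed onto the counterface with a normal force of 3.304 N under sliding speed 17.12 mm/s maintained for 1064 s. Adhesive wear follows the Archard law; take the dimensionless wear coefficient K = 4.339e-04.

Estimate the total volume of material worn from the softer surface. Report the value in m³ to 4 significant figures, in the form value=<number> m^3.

value=1.815e-11 m^3

Intermediates appear rounded, and every step maintains full float precision; a single final rounding, at 4 significant digits.
Sliding speed v = 17.12 mm/s = 0.01712 m/s. Distance L = v·t = 0.01712 m/s × 1064 s = 18.22 m.
Hardness H = 146.7 HV × 9.807 MPa/HV = 1439 MPa = 1.439e+09 Pa.
In SI base units: W = 3.304 N, H = 1.439e+09 Pa, K = 4.339e-04.
By Archard's law, V = K·W·L/H = 4.339e-04 · 3.304 · 18.22 / 1.439e+09 = 1.815e-11 m³.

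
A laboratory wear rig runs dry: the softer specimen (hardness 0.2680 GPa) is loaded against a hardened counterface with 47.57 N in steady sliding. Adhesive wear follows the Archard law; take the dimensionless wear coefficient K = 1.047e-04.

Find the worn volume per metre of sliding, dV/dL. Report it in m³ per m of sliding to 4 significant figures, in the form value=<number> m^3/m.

value=1.858e-11 m^3/m

Intermediates are shown rounded; all arithmetic carries exact precision, and rounded once at the end, at four significant figures.
Hardness H = 0.2680 GPa = 2.680e+08 Pa.
In SI base units: W = 47.57 N, H = 2.680e+08 Pa, K = 1.047e-04.
Volumetric rate dV/dL = K·W/H (independent of L): 1.047e-04 · 47.57 / 2.680e+08 = 1.858e-11 m³/m.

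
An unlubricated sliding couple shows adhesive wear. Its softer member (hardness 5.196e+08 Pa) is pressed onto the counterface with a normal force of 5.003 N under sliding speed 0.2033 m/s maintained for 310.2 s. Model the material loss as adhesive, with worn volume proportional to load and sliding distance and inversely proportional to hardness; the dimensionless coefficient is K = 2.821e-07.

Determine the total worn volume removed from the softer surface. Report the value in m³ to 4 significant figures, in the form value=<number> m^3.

Each operation maintains full precision; intermediate values are shown rounded. Rounded just once: 4 significant digits.
Convert: Distance covered L = v·t = 0.2033 m/s × 310.2 s = 63.06 m.
SI base units throughout: W = 5.003 N, H = 5.196e+08 Pa, K = 2.821e-07.
Wear volume V = K·W·L/H = 2.821e-07 · 5.003 · 63.06 / 5.196e+08 = 1.713e-13 m³.

value=1.713e-13 m^3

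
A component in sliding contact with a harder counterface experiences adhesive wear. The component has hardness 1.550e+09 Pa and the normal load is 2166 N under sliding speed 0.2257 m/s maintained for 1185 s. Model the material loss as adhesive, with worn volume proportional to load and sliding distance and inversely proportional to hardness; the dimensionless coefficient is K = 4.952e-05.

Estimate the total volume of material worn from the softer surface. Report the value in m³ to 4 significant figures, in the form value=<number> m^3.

value=1.851e-08 m^3

The intermediates appear rounded; all arithmetic maintains full precision, and a single final rounding to 4 significant figures.
Convert: Distance L = v·t = 0.2257 m/s × 1185 s = 267.5 m.
SI base units throughout: W = 2166 N, H = 1.550e+09 Pa, K = 4.952e-05.
Apply Archard: V = K·W·L/H = 4.952e-05 · 2166 · 267.5 / 1.550e+09 = 1.851e-08 m³.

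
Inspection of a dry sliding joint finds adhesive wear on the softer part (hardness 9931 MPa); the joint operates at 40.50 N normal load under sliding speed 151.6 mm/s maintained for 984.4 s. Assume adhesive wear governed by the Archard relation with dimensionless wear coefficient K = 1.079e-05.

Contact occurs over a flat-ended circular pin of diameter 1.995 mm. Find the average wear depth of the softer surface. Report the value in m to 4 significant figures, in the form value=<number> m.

value=2.101e-06 m

The algebra holds full precision, and intermediates are printed rounded; rounded once at the end to four significant digits.
Sliding speed v = 151.6 mm/s = 0.1516 m/s. Path length L = v·t = 0.1516 m/s × 984.4 s = 149.2 m.
Hardness H = 9931 MPa = 9.931e+09 Pa.
Pin diameter d = 1.995 mm = 0.001995 m. Contact area A = π·d²/4 = π·(0.001995 m)²/4 = 3.126e-06 m².
SI base units throughout: W = 40.50 N, H = 9.931e+09 Pa, K = 1.079e-05.
By Archard's law, V = K·W·L/H = 1.079e-05 · 40.50 · 149.2 / 9.931e+09 = 6.567e-12 m³.
Mean wear depth h = V/A = 6.567e-12 / 3.126e-06 = 2.101e-06 m.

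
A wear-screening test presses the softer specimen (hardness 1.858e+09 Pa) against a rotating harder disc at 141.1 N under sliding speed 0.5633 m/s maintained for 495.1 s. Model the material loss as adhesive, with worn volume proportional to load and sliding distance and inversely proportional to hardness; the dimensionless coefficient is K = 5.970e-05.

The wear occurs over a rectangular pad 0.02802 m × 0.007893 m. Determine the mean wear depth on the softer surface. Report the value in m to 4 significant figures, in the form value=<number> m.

Each operation maintains full float precision. Quoted intermediates are rounded, and rounded just once, at 4 significant figures.
Convert: Sliding distance L = v·t = 0.5633 m/s × 495.1 s = 278.9 m.
Convert: Contact area A = 0.02802 m × 0.007893 m = 2.212e-04 m².
In SI base units, W = 141.1 N, H = 1.858e+09 Pa, K = 5.970e-05.
Worn volume V = K·W·L/H = 5.970e-05 · 141.1 · 278.9 / 1.858e+09 = 1.264e-09 m³.
Mean depth h = V/A = 1.264e-09 / 2.212e-04 = 5.717e-06 m.

value=5.717e-06 m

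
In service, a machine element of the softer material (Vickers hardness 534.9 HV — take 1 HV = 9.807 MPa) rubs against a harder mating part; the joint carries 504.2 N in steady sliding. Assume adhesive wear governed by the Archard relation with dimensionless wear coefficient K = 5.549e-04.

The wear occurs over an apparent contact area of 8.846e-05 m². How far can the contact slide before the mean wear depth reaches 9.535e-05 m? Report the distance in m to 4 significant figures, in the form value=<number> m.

value=158.1 m

Each operation runs at full precision; shown intermediates are rounded. Rounded just once: four significant digits.
Convert: Hardness H = 534.9 HV × 9.807 MPa/HV = 5246 MPa = 5.246e+09 Pa.
In SI base units: W = 504.2 N, H = 5.246e+09 Pa, K = 5.549e-04.
Limit volume V_lim = h_lim·A = 9.535e-05 · 8.846e-05 = 8.435e-09 m³.
Thus life L = V_lim·H/(K·W) = 8.435e-09 · 5.246e+09 / (5.549e-04 · 504.2) = 158.1 m.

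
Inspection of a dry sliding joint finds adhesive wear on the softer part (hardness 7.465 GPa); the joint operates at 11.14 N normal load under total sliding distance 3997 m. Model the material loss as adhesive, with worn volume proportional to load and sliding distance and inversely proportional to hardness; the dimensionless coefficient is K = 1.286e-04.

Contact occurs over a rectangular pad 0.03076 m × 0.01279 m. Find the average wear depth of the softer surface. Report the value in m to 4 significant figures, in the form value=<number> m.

All working math runs at full precision. Displayed values are rounded; one final rounding: four significant digits.
Hardness H = 7.465 GPa = 7.465e+09 Pa.
Contact area A = 0.03076 m × 0.01279 m = 3.934e-04 m².
In SI base units: W = 11.14 N, H = 7.465e+09 Pa, K = 1.286e-04.
Archard volume V = K·W·L/H = 1.286e-04 · 11.14 · 3997 / 7.465e+09 = 7.671e-10 m³.
Depth h = V/A = 7.671e-10 / 3.934e-04 = 1.950e-06 m.

value=1.950e-06 m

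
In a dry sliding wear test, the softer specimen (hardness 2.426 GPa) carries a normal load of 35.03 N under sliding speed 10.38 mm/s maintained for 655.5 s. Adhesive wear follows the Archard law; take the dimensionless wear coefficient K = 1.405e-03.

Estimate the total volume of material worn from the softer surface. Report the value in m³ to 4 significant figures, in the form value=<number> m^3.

The intermediates are displayed rounded; all arithmetic holds full precision, and rounded once at the end to 4 significant digits.
Convert: Sliding speed v = 10.38 mm/s = 0.01038 m/s. Sliding distance L = v·t = 0.01038 m/s × 655.5 s = 6.804 m.
Convert: Hardness H = 2.426 GPa = 2.426e+09 Pa.
Collected in SI base units: W = 35.03 N, H = 2.426e+09 Pa, K = 1.405e-03.
Volume removed: V = K·W·L/H = 1.405e-03 · 35.03 · 6.804 / 2.426e+09 = 1.380e-10 m³.

value=1.380e-10 m^3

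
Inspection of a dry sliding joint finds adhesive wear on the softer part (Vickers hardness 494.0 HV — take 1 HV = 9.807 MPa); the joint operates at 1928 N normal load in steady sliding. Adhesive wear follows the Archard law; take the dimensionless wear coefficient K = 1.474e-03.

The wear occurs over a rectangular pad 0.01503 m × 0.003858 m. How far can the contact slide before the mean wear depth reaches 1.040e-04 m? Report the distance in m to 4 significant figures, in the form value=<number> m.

value=10.28 m

Every step keeps full float precision. Quoted intermediates are rounded. Rounded once at the end: 4 significant figures.
Convert: Hardness H = 494.0 HV × 9.807 MPa/HV = 4845 MPa = 4.845e+09 Pa.
Convert: Contact area A = 0.01503 m × 0.003858 m = 5.799e-05 m².
As SI base values: W = 1928 N, H = 4.845e+09 Pa, K = 1.474e-03.
At the depth limit, V_lim = h_lim·A = 1.040e-04 · 5.799e-05 = 6.031e-09 m³.
Inverting, life L = V_lim·H/(K·W) = 6.031e-09 · 4.845e+09 / (1.474e-03 · 1928) = 10.28 m.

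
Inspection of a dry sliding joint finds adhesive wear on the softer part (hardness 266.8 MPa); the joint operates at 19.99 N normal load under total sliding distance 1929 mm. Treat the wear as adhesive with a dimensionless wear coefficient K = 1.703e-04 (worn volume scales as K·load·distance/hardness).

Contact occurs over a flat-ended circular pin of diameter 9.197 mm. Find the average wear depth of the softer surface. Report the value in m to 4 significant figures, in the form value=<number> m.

value=3.705e-07 m

The computation maintains full float precision. Intermediates are displayed rounded; rounded once at the end: four significant figures.
Convert: Path length L = 1929 mm = 1.929 m.
Convert: Hardness H = 266.8 MPa = 2.668e+08 Pa.
Convert: Pin diameter d = 9.197 mm = 0.009197 m. Contact area A = π·d²/4 = π·(0.009197 m)²/4 = 6.643e-05 m².
In SI base units, W = 19.99 N, H = 2.668e+08 Pa, K = 1.703e-04.
Archard volume V = K·W·L/H = 1.703e-04 · 19.99 · 1.929 / 2.668e+08 = 2.461e-11 m³.
Mean wear depth h = V/A = 2.461e-11 / 6.643e-05 = 3.705e-07 m.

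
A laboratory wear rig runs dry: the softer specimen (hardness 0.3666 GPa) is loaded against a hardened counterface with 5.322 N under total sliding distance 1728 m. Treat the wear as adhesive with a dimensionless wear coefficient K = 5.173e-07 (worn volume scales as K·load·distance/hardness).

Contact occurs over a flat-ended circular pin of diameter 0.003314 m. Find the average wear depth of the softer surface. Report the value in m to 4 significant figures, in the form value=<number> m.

value=1.504e-06 m

Every step carries full float precision; displayed values are rounded — a lone final rounding, at four significant digits.
Convert: Hardness H = 0.3666 GPa = 3.666e+08 Pa.
Convert: Contact area A = π·d²/4 = π·(0.003314 m)²/4 = 8.626e-06 m².
Collected in SI base units: W = 5.322 N, H = 3.666e+08 Pa, K = 5.173e-07.
Archard volume V = K·W·L/H = 5.173e-07 · 5.322 · 1728 / 3.666e+08 = 1.298e-11 m³.
Depth h = V/A = 1.298e-11 / 8.626e-06 = 1.504e-06 m.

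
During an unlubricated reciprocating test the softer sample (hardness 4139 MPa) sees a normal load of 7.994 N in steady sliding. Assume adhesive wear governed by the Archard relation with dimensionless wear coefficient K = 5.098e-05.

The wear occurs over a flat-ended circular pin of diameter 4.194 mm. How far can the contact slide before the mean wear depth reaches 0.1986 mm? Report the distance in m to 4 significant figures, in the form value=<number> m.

value=2.786e+04 m

All working math keeps exact precision, and the intermediates appear rounded — one last rounding: four significant digits.
Convert: Hardness H = 4139 MPa = 4.139e+09 Pa.
Convert: Pin diameter d = 4.194 mm = 0.004194 m. Contact area A = π·d²/4 = π·(0.004194 m)²/4 = 1.381e-05 m².
Convert: Depth limit h_lim = 0.1986 mm = 1.986e-04 m.
Collected in SI base units: W = 7.994 N, H = 4.139e+09 Pa, K = 5.098e-05.
Volume at the limit: V_lim = h_lim·A = 1.986e-04 · 1.381e-05 = 2.744e-09 m³.
Sliding life L = V_lim·H/(K·W) = 2.744e-09 · 4.139e+09 / (5.098e-05 · 7.994) = 2.786e+04 m.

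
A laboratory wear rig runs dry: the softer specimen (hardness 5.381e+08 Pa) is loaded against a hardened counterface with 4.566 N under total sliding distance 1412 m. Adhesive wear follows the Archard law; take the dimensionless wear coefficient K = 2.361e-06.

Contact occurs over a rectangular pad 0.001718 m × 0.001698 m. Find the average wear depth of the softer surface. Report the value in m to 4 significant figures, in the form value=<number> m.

Each operation holds exact precision — shown intermediates are rounded — one final rounding: four significant figures.
Convert: Contact area A = 0.001718 m × 0.001698 m = 2.917e-06 m².
In SI base units, W = 4.566 N, H = 5.381e+08 Pa, K = 2.361e-06.
Wear volume V = K·W·L/H = 2.361e-06 · 4.566 · 1412 / 5.381e+08 = 2.829e-11 m³.
Average depth h = V/A = 2.829e-11 / 2.917e-06 = 9.697e-06 m.

value=9.697e-06 m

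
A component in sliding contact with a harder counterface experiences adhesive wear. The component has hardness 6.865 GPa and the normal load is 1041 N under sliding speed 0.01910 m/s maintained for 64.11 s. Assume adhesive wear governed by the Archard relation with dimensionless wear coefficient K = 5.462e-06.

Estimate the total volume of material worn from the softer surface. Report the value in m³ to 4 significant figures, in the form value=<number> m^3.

value=1.014e-12 m^3

Quoted intermediates are rounded; each operation holds full float precision; a single final rounding to four significant figures.
Convert: Distance L = v·t = 0.01910 m/s × 64.11 s = 1.225 m.
Convert: Hardness H = 6.865 GPa = 6.865e+09 Pa.
As SI base values: W = 1041 N, H = 6.865e+09 Pa, K = 5.462e-06.
By Archard's law, V = K·W·L/H = 5.462e-06 · 1041 · 1.225 / 6.865e+09 = 1.014e-12 m³.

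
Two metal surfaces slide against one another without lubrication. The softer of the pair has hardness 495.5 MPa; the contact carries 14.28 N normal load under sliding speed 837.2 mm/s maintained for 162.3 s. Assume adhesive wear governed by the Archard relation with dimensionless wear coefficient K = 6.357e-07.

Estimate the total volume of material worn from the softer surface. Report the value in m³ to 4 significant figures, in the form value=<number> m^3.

value=2.489e-12 m^3

The computation keeps exact precision, and intermediates are displayed rounded. Rounded once at the end, at 4 significant figures.
Sliding speed v = 837.2 mm/s = 0.8372 m/s. Distance L = v·t = 0.8372 m/s × 162.3 s = 135.9 m.
Hardness H = 495.5 MPa = 4.955e+08 Pa.
SI base units throughout: W = 14.28 N, H = 4.955e+08 Pa, K = 6.357e-07.
The Archard volume V = K·W·L/H = 6.357e-07 · 14.28 · 135.9 / 4.955e+08 = 2.489e-12 m³.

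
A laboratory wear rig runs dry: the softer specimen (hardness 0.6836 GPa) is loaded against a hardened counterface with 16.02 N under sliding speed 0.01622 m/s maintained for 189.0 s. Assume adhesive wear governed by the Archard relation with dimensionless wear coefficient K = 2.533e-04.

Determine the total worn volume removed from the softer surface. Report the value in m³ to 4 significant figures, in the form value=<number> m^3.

value=1.820e-11 m^3

The intermediates are shown rounded — every step runs at exact precision — rounded once at the end to 4 significant figures.
Path length L = v·t = 0.01622 m/s × 189.0 s = 3.066 m.
Hardness H = 0.6836 GPa = 6.836e+08 Pa.
As SI base values: W = 16.02 N, H = 6.836e+08 Pa, K = 2.533e-04.
The Archard volume V = K·W·L/H = 2.533e-04 · 16.02 · 3.066 / 6.836e+08 = 1.820e-11 m³.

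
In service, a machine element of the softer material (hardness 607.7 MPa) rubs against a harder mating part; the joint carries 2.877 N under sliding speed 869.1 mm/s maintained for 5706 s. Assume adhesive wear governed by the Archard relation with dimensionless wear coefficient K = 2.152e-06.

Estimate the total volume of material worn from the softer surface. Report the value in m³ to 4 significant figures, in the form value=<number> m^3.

The algebra carries exact precision, and intermediate values are shown rounded — one final rounding: four significant digits.
Convert: Sliding speed v = 869.1 mm/s = 0.8691 m/s. Sliding distance L = v·t = 0.8691 m/s × 5706 s = 4959 m.
Convert: Hardness H = 607.7 MPa = 6.077e+08 Pa.
Expressed in SI base units: W = 2.877 N, H = 6.077e+08 Pa, K = 2.152e-06.
Archard volume V = K·W·L/H = 2.152e-06 · 2.877 · 4959 / 6.077e+08 = 5.052e-11 m³.

value=5.052e-11 m^3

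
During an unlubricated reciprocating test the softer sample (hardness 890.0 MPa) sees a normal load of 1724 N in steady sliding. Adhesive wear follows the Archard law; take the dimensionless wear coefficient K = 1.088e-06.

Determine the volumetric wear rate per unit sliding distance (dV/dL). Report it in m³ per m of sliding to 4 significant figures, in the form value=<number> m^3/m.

The intermediates are displayed rounded — each operation maintains exact precision; a single final rounding: 4 significant digits.
Hardness H = 890.0 MPa = 8.900e+08 Pa.
In SI base units: W = 1724 N, H = 8.900e+08 Pa, K = 1.088e-06.
Rate of wear dV/dL = K·W/H, per unit distance: 1.088e-06 · 1724 / 8.900e+08 = 2.108e-12 m³/m.

value=2.108e-12 m^3/m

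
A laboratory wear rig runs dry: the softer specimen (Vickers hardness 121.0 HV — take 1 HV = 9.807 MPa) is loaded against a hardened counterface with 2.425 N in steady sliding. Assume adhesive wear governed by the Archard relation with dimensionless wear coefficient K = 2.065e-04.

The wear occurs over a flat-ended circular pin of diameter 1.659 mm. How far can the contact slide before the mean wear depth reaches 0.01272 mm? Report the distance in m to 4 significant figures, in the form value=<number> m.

Intermediates appear rounded; all arithmetic holds exact precision; a lone final rounding to 4 significant figures.
Hardness H = 121.0 HV × 9.807 MPa/HV = 1187 MPa = 1.187e+09 Pa.
Pin diameter d = 1.659 mm = 0.001659 m. Contact area A = π·d²/4 = π·(0.001659 m)²/4 = 2.162e-06 m².
Depth limit h_lim = 0.01272 mm = 1.272e-05 m.
Working in SI base units: W = 2.425 N, H = 1.187e+09 Pa, K = 2.065e-04.
Limit volume V_lim = h_lim·A = 1.272e-05 · 2.162e-06 = 2.750e-11 m³.
So the life L = V_lim·H/(K·W) = 2.750e-11 · 1.187e+09 / (2.065e-04 · 2.425) = 65.16 m.

value=65.16 m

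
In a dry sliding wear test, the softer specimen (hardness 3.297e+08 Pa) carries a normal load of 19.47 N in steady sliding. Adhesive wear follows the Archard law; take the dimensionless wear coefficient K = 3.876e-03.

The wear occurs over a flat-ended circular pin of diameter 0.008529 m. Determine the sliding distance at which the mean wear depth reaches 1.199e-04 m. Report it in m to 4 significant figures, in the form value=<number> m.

value=29.93 m

Intermediate values are displayed rounded; all working math runs at exact precision — rounded just once: four significant digits.
Convert: Contact area A = π·d²/4 = π·(0.008529 m)²/4 = 5.713e-05 m².
In SI base units, W = 19.47 N, H = 3.297e+08 Pa, K = 3.876e-03.
Limit volume V_lim = h_lim·A = 1.199e-04 · 5.713e-05 = 6.850e-09 m³.
Inverting, life L = V_lim·H/(K·W) = 6.850e-09 · 3.297e+08 / (3.876e-03 · 19.47) = 29.93 m.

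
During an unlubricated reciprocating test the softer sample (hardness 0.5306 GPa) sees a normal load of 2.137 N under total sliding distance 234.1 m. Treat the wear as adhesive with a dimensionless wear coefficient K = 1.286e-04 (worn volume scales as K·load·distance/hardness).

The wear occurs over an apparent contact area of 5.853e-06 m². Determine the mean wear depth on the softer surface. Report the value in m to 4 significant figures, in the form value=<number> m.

Shown intermediates are rounded; each operation runs at full float precision, and one final rounding, at 4 significant figures.
Hardness H = 0.5306 GPa = 5.306e+08 Pa.
Collected in SI base units: W = 2.137 N, H = 5.306e+08 Pa, K = 1.286e-04.
Volume removed: V = K·W·L/H = 1.286e-04 · 2.137 · 234.1 / 5.306e+08 = 1.212e-10 m³.
Depth of wear h = V/A = 1.212e-10 / 5.853e-06 = 2.072e-05 m.

value=2.072e-05 m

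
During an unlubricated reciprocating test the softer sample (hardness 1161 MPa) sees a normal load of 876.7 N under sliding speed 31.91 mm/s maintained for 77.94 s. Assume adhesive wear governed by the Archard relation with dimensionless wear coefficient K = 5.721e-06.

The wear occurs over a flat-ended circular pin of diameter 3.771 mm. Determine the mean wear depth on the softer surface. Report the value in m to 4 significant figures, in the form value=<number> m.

All working math holds exact precision. Intermediates appear rounded, and a single final rounding: 4 significant digits.
Sliding speed v = 31.91 mm/s = 0.03191 m/s. The distance L = v·t = 0.03191 m/s × 77.94 s = 2.487 m.
Hardness H = 1161 MPa = 1.161e+09 Pa.
Pin diameter d = 3.771 mm = 0.003771 m. Contact area A = π·d²/4 = π·(0.003771 m)²/4 = 1.117e-05 m².
SI base units throughout: W = 876.7 N, H = 1.161e+09 Pa, K = 5.721e-06.
Wear volume V = K·W·L/H = 5.721e-06 · 876.7 · 2.487 / 1.161e+09 = 1.074e-11 m³.
Average depth h = V/A = 1.074e-11 / 1.117e-05 = 9.620e-07 m.

value=9.620e-07 m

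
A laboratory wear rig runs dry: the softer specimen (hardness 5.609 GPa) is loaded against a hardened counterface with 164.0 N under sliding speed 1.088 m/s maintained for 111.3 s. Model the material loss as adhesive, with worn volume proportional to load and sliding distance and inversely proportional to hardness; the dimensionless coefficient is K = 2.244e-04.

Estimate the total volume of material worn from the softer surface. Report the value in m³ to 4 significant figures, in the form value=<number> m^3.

The intermediates appear rounded; the computation keeps exact precision; rounded just once: 4 significant figures.
Distance covered L = v·t = 1.088 m/s × 111.3 s = 121.1 m.
Hardness H = 5.609 GPa = 5.609e+09 Pa.
SI base units throughout: W = 164.0 N, H = 5.609e+09 Pa, K = 2.244e-04.
Worn volume V = K·W·L/H = 2.244e-04 · 164.0 · 121.1 / 5.609e+09 = 7.945e-10 m³.

value=7.945e-10 m^3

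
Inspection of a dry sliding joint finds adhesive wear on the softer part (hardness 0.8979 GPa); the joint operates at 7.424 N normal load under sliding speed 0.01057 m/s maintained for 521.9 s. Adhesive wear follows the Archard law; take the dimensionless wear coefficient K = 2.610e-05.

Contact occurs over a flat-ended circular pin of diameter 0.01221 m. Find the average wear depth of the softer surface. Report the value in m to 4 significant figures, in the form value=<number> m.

Each operation keeps full precision — displayed values are rounded. Rounded just once, at 4 significant figures.
Distance covered L = v·t = 0.01057 m/s × 521.9 s = 5.516 m.
Hardness H = 0.8979 GPa = 8.979e+08 Pa.
Contact area A = π·d²/4 = π·(0.01221 m)²/4 = 1.171e-04 m².
In SI base units, W = 7.424 N, H = 8.979e+08 Pa, K = 2.610e-05.
Wear volume V = K·W·L/H = 2.610e-05 · 7.424 · 5.516 / 8.979e+08 = 1.190e-12 m³.
Wear depth h = V/A = 1.190e-12 / 1.171e-04 = 1.017e-08 m.

value=1.017e-08 m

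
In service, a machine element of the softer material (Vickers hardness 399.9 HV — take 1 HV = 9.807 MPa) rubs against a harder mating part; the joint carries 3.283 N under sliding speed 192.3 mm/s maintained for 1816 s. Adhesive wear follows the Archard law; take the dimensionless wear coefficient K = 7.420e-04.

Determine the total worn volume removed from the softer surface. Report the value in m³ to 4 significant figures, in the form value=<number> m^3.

The intermediates are displayed rounded, and the computation carries full float precision, and rounded just once to four significant figures.
Convert: Sliding speed v = 192.3 mm/s = 0.1923 m/s. Distance L = v·t = 0.1923 m/s × 1816 s = 349.2 m.
Convert: Hardness H = 399.9 HV × 9.807 MPa/HV = 3922 MPa = 3.922e+09 Pa.
In SI base units, W = 3.283 N, H = 3.922e+09 Pa, K = 7.420e-04.
By Archard's law, V = K·W·L/H = 7.420e-04 · 3.283 · 349.2 / 3.922e+09 = 2.169e-10 m³.

value=2.169e-10 m^3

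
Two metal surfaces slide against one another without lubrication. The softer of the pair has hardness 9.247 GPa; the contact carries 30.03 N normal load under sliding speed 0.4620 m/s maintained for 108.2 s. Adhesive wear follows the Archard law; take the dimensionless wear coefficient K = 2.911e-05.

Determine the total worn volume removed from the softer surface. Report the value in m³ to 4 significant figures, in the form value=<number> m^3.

The computation carries exact precision, and printed values are rounded — a single final rounding, at 4 significant digits.
Sliding distance L = v·t = 0.4620 m/s × 108.2 s = 49.99 m.
Hardness H = 9.247 GPa = 9.247e+09 Pa.
In SI base units, W = 30.03 N, H = 9.247e+09 Pa, K = 2.911e-05.
Archard volume V = K·W·L/H = 2.911e-05 · 30.03 · 49.99 / 9.247e+09 = 4.726e-12 m³.

value=4.726e-12 m^3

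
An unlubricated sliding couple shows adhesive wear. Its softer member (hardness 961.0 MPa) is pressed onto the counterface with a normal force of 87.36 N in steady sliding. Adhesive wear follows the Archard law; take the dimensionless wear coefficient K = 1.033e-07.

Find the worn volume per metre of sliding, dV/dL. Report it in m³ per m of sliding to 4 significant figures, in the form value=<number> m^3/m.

value=9.391e-15 m^3/m

Every step keeps full precision; intermediate values appear rounded; a single final rounding, at 4 significant figures.
Convert: Hardness H = 961.0 MPa = 9.610e+08 Pa.
Working in SI base units: W = 87.36 N, H = 9.610e+08 Pa, K = 1.033e-07.
The wear rate dV/dL = K·W/H: 1.033e-07 · 87.36 / 9.610e+08 = 9.391e-15 m³/m.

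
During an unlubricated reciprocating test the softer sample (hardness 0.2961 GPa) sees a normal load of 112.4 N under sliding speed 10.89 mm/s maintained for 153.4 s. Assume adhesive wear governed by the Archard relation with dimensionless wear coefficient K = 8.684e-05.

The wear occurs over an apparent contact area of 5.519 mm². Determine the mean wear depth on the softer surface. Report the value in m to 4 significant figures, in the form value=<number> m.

Intermediates appear rounded, and each operation holds full precision. Rounded just once, at four significant figures.
Sliding speed v = 10.89 mm/s = 0.01089 m/s. Total distance L = v·t = 0.01089 m/s × 153.4 s = 1.671 m.
Hardness H = 0.2961 GPa = 2.961e+08 Pa.
Contact area A = 5.519 mm² = 5.519e-06 m².
Restated in SI base units: W = 112.4 N, H = 2.961e+08 Pa, K = 8.684e-05.
Worn volume V = K·W·L/H = 8.684e-05 · 112.4 · 1.671 / 2.961e+08 = 5.507e-11 m³.
Average depth h = V/A = 5.507e-11 / 5.519e-06 = 9.978e-06 m.

value=9.978e-06 m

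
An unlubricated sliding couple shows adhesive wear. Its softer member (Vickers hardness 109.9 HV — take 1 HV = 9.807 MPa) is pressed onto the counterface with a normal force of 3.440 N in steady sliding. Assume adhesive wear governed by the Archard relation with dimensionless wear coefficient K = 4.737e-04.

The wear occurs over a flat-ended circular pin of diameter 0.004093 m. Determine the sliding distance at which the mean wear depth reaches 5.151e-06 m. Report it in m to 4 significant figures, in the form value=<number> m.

Intermediates are printed rounded — all arithmetic keeps exact precision — one final rounding: 4 significant figures.
Convert: Hardness H = 109.9 HV × 9.807 MPa/HV = 1078 MPa = 1.078e+09 Pa.
Convert: Contact area A = π·d²/4 = π·(0.004093 m)²/4 = 1.316e-05 m².
In SI base units: W = 3.440 N, H = 1.078e+09 Pa, K = 4.737e-04.
Volume at the limit: V_lim = h_lim·A = 5.151e-06 · 1.316e-05 = 6.777e-11 m³.
Thus life L = V_lim·H/(K·W) = 6.777e-11 · 1.078e+09 / (4.737e-04 · 3.440) = 44.83 m.

value=44.83 m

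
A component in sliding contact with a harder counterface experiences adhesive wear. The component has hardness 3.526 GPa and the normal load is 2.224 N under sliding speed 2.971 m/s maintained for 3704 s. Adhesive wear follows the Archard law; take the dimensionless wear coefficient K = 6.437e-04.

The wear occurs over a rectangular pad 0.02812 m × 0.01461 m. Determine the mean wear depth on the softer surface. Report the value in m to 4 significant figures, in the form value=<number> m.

value=1.088e-05 m

Intermediates are displayed rounded; all working math runs at full precision; a single final rounding, at 4 significant figures.
Distance L = v·t = 2.971 m/s × 3704 s = 1.100e+04 m.
Hardness H = 3.526 GPa = 3.526e+09 Pa.
Contact area A = 0.02812 m × 0.01461 m = 4.108e-04 m².
In SI base units: W = 2.224 N, H = 3.526e+09 Pa, K = 6.437e-04.
Worn volume V = K·W·L/H = 6.437e-04 · 2.224 · 1.100e+04 / 3.526e+09 = 4.468e-09 m³.
Depth of wear h = V/A = 4.468e-09 / 4.108e-04 = 1.088e-05 m.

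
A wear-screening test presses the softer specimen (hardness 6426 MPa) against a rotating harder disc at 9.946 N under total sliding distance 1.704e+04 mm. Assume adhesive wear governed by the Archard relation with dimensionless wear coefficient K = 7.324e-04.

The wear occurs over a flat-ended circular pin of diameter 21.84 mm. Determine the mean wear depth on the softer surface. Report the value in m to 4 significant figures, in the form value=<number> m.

value=5.156e-08 m

All arithmetic runs at full float precision, and intermediates are displayed rounded. Rounded just once, at four significant figures.
Path length L = 1.704e+04 mm = 17.04 m.
Hardness H = 6426 MPa = 6.426e+09 Pa.
Pin diameter d = 21.84 mm = 0.02184 m. Contact area A = π·d²/4 = π·(0.02184 m)²/4 = 3.746e-04 m².
Collected in SI base units: W = 9.946 N, H = 6.426e+09 Pa, K = 7.324e-04.
Archard volume V = K·W·L/H = 7.324e-04 · 9.946 · 17.04 / 6.426e+09 = 1.932e-11 m³.
Wear depth h = V/A = 1.932e-11 / 3.746e-04 = 5.156e-08 m.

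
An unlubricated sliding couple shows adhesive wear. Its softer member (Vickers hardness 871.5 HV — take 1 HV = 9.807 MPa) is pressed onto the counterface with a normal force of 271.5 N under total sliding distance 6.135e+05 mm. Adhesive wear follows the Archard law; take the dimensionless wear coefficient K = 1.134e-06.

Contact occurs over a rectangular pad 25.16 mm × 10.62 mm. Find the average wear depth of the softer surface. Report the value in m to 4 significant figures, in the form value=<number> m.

value=8.271e-08 m

The computation holds exact precision; intermediates are displayed rounded — a lone final rounding: four significant figures.
Convert: Distance L = 6.135e+05 mm = 613.5 m.
Convert: Hardness H = 871.5 HV × 9.807 MPa/HV = 8547 MPa = 8.547e+09 Pa.
Convert: Pad sides 25.16 mm × 10.62 mm = 0.02516 m × 0.01062 m. Contact area A = 0.02516 m × 0.01062 m = 2.672e-04 m².
Collected in SI base units: W = 271.5 N, H = 8.547e+09 Pa, K = 1.134e-06.
Archard relation: V = K·W·L/H = 1.134e-06 · 271.5 · 613.5 / 8.547e+09 = 2.210e-11 m³.
Mean depth h = V/A = 2.210e-11 / 2.672e-04 = 8.271e-08 m.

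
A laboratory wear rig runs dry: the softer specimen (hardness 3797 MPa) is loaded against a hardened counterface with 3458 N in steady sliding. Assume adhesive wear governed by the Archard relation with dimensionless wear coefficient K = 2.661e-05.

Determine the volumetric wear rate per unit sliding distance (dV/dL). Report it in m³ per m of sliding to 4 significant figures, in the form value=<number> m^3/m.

The intermediates are displayed rounded; each operation runs at exact precision, and a single final rounding, at four significant figures.
Hardness H = 3797 MPa = 3.797e+09 Pa.
Restated in SI base units: W = 3458 N, H = 3.797e+09 Pa, K = 2.661e-05.
Sliding wear rate dV/dL = K·W/H, so: 2.661e-05 · 3458 / 3.797e+09 = 2.423e-11 m³/m.

value=2.423e-11 m^3/m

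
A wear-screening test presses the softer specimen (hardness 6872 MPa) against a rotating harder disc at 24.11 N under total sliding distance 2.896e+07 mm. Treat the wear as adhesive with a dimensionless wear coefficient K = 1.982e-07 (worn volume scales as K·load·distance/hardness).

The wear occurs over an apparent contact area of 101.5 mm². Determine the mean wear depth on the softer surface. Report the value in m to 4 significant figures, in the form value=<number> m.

value=1.984e-07 m

All arithmetic keeps exact precision, and shown intermediates are rounded, and rounded once at the end to 4 significant digits.
Convert: Total distance L = 2.896e+07 mm = 2.896e+04 m.
Convert: Hardness H = 6872 MPa = 6.872e+09 Pa.
Convert: Contact area A = 101.5 mm² = 1.015e-04 m².
SI base units throughout: W = 24.11 N, H = 6.872e+09 Pa, K = 1.982e-07.
Apply Archard: V = K·W·L/H = 1.982e-07 · 24.11 · 2.896e+04 / 6.872e+09 = 2.014e-11 m³.
Depth h = V/A = 2.014e-11 / 1.015e-04 = 1.984e-07 m.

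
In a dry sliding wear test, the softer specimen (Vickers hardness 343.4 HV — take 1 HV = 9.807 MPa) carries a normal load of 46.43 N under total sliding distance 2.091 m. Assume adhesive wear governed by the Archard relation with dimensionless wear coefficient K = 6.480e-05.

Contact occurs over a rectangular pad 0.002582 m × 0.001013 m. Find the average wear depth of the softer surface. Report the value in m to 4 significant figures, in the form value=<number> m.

value=7.142e-07 m

The computation maintains exact precision — intermediate values are displayed rounded. Rounded just once: 4 significant digits.
Convert: Hardness H = 343.4 HV × 9.807 MPa/HV = 3368 MPa = 3.368e+09 Pa.
Convert: Contact area A = 0.002582 m × 0.001013 m = 2.616e-06 m².
In SI base units: W = 46.43 N, H = 3.368e+09 Pa, K = 6.480e-05.
Volume removed: V = K·W·L/H = 6.480e-05 · 46.43 · 2.091 / 3.368e+09 = 1.868e-12 m³.
Depth h = V/A = 1.868e-12 / 2.616e-06 = 7.142e-07 m.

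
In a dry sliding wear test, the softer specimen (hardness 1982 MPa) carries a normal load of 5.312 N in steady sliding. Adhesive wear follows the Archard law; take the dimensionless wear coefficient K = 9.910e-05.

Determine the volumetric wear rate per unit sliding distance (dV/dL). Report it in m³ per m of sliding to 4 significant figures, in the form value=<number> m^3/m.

value=2.656e-13 m^3/m

Intermediates are displayed rounded, and the computation keeps full precision; a lone final rounding to 4 significant digits.
Convert: Hardness H = 1982 MPa = 1.982e+09 Pa.
As SI base values: W = 5.312 N, H = 1.982e+09 Pa, K = 9.910e-05.
Wear rate dV/dL = K·W/H, per unit distance: 9.910e-05 · 5.312 / 1.982e+09 = 2.656e-13 m³/m.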